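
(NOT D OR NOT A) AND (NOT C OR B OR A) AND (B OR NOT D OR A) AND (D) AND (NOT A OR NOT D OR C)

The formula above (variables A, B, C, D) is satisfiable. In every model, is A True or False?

Suppose A = true.
Unit clause (NOT D) forces D = false.
But (D) is also a unit clause — contradiction.
So every satisfying assignment has A = False.

False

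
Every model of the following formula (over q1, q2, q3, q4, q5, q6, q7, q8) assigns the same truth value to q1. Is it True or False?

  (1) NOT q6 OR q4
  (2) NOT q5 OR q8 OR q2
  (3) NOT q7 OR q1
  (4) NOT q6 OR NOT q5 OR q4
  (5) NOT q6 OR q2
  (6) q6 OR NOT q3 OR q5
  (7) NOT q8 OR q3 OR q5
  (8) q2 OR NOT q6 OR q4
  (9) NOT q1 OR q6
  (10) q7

Suppose q1 = false.
The clause (NOT q7) is unit, so q7 = false.
But (q7) is also a unit clause — contradiction.
So every satisfying assignment has q1 = True.

True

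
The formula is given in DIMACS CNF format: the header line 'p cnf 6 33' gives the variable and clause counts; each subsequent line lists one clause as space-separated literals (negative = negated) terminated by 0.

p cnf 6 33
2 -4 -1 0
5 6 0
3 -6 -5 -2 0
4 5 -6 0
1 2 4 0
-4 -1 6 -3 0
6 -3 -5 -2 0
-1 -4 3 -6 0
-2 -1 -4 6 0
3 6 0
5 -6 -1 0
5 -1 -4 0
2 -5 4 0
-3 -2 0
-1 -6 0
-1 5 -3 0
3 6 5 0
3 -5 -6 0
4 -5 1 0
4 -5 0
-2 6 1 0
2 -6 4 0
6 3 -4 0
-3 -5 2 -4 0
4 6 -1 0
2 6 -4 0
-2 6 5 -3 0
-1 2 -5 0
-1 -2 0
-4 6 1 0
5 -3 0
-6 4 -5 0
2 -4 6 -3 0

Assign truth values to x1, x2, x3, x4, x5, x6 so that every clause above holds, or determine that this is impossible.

Branch on x5: set x5 = False.
From the singleton clause (x6), x6 = True.
From the singleton clause (x4), x4 = True.
From the singleton clause (¬x1), x1 = False.
From the singleton clause (¬x3), x3 = False.
Every clause is now satisfied; x2 is unconstrained.

x1: False, x2: False, x3: False, x4: True, x5: False, x6: True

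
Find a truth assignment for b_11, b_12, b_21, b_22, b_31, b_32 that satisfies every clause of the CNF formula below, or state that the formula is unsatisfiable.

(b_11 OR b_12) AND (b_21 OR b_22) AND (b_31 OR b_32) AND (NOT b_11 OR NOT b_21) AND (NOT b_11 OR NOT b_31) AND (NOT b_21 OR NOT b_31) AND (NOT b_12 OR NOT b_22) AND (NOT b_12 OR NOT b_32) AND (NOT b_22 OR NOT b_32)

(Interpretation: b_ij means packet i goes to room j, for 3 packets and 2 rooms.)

UNSATISFIABLE

Try b_11 = true.
The clause (NOT b_21) is unit, so b_21 = false.
The clause (b_22) is unit, so b_22 = true.
The clause (NOT b_31) is unit, so b_31 = false.
The clause (b_32) is unit, so b_32 = true.
Now (NOT b_32) is unsatisfied and unit — conflict.
That branch fails; take b_11 = false instead.
The clause (b_12) is unit, so b_12 = true.
The clause (NOT b_22) is unit, so b_22 = false.
The clause (b_21) is unit, so b_21 = true.
The clause (NOT b_31) is unit, so b_31 = false.
The clause (b_32) is unit, so b_32 = true.
Now (NOT b_32) is unsatisfied and unit — conflict.
Neither b_11 = true nor b_11 = false works.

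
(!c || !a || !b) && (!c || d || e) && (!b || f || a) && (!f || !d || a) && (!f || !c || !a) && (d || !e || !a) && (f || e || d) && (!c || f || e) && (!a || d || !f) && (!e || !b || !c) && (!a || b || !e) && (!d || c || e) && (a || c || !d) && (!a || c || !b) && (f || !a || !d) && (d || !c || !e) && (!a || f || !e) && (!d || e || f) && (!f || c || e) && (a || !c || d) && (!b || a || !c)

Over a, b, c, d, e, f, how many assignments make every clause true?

There are 2^6 = 64 truth assignments over (a, b, c, d, e, f).
Split on f. With f = true, the clauses containing f are satisfied and !f drops from the rest; 2 of the 2^5 = 32 assignments to the other variables satisfy what remains.
With f = false, by the same count on the reduced clause set, 2 assignments work.
(One model: a=F, b=F, c=F, d=F, e=T, f=F.)
Total: 2 + 2 = 4.

4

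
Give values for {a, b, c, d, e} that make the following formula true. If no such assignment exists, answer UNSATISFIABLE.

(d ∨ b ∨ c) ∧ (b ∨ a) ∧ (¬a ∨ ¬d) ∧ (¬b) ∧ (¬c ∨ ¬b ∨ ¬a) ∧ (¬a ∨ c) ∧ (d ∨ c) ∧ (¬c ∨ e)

a=True; b=False; c=True; d=False; e=True

Unit clause (¬b) forces b = False.
Unit clause (a) forces a = True.
Unit clause (¬d) forces d = False.
Unit clause (c) forces c = True.
Unit clause (e) forces e = True.
All clauses are satisfied.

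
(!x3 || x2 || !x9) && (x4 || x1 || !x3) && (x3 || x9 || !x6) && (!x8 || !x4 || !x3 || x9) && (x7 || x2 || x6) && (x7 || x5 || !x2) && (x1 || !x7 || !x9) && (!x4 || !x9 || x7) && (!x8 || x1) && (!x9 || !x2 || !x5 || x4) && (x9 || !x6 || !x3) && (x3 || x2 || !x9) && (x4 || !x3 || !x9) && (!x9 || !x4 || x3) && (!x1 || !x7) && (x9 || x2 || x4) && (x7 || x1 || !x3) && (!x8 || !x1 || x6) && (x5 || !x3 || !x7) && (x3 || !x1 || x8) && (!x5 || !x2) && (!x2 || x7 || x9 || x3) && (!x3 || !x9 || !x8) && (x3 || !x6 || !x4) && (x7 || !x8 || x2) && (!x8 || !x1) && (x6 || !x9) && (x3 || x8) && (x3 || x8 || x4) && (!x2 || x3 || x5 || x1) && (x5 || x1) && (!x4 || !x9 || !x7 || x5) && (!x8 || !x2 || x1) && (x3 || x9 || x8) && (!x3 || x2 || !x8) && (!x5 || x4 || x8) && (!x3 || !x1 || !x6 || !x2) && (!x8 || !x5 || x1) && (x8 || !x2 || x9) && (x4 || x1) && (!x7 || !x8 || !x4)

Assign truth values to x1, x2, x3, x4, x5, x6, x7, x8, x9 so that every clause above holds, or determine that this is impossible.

x1=false, x2=false, x3=true, x4=true, x5=true, x6=false, x7=true, x8=false, x9=false

Try x8 = false.
Unit clause (x3) forces x3 = true.
Try x2 = false.
Unit clause (!x9) forces x9 = false.
Unit clause (!x6) forces x6 = false.
Unit clause (x7) forces x7 = true.
Unit clause (!x1) forces x1 = false.
Unit clause (x4) forces x4 = true.
Unit clause (x5) forces x5 = true.
Every clause now holds.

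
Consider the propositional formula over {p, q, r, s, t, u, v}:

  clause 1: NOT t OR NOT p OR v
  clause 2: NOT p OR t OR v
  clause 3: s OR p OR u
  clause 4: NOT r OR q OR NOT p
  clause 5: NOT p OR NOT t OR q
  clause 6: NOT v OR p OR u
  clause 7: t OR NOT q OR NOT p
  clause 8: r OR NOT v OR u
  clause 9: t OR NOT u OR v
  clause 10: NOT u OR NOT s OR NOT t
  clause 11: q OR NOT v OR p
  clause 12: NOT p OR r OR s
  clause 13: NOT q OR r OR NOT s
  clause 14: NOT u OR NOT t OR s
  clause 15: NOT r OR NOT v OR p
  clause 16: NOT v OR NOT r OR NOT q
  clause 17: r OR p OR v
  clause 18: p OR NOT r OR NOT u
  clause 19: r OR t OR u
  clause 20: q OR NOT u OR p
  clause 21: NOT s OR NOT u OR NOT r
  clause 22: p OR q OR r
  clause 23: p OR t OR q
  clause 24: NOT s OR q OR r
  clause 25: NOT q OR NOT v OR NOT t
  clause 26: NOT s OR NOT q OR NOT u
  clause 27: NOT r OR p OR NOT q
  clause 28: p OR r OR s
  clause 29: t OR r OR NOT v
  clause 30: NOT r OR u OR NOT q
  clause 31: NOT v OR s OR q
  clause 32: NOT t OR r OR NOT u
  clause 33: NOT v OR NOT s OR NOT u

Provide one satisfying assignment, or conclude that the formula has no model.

Case t = true:
Case p = false:
Case s = true:
Unit clause (NOT u) forces u = false.
Unit clause (NOT v) forces v = false.
Unit clause (r) forces r = true.
Unit clause (NOT q) forces q = false.
This assignment satisfies each clause.

p ↦ false; q ↦ false; r ↦ true; s ↦ true; t ↦ true; u ↦ false; v ↦ false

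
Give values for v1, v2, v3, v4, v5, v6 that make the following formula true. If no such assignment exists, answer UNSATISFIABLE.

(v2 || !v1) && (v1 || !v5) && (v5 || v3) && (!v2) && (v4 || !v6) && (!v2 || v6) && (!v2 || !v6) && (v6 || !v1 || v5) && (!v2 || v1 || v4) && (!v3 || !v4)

From the singleton clause (!v2), v2 = false.
From the singleton clause (!v1), v1 = false.
From the singleton clause (!v5), v5 = false.
From the singleton clause (v3), v3 = true.
From the singleton clause (!v4), v4 = false.
From the singleton clause (!v6), v6 = false.
This assignment satisfies each clause.

v1 ↦ false,  v2 ↦ false,  v3 ↦ true,  v4 ↦ false,  v5 ↦ false,  v6 ↦ false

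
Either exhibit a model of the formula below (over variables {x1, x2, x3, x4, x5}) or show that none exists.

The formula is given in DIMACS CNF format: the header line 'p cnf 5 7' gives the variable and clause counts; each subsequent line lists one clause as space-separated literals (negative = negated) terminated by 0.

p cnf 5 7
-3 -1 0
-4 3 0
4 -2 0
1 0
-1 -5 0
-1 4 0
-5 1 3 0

From the singleton clause (x1), x1 = True.
From the singleton clause (¬x3), x3 = False.
From the singleton clause (¬x4), x4 = False.
But (x4) is also a unit clause — contradiction.

UNSATISFIABLE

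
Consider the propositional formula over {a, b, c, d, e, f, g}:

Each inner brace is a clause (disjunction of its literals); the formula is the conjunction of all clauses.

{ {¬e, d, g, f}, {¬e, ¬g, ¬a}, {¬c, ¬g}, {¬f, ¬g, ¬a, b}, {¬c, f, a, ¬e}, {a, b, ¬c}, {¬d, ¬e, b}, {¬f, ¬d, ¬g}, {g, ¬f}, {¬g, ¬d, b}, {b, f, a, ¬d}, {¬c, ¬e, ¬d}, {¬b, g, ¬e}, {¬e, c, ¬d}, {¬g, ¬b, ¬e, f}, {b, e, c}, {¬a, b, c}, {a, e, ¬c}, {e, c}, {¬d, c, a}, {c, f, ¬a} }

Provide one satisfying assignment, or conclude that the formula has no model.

Case c = False:
From the singleton clause (e), e = True.
From the singleton clause (¬d), d = False.
Case g = True:
From the singleton clause (¬a), a = False.
Case b = False:
Every clause is now satisfied; f is unconstrained.

a: False, b: False, c: False, d: False, e: True, f: True, g: True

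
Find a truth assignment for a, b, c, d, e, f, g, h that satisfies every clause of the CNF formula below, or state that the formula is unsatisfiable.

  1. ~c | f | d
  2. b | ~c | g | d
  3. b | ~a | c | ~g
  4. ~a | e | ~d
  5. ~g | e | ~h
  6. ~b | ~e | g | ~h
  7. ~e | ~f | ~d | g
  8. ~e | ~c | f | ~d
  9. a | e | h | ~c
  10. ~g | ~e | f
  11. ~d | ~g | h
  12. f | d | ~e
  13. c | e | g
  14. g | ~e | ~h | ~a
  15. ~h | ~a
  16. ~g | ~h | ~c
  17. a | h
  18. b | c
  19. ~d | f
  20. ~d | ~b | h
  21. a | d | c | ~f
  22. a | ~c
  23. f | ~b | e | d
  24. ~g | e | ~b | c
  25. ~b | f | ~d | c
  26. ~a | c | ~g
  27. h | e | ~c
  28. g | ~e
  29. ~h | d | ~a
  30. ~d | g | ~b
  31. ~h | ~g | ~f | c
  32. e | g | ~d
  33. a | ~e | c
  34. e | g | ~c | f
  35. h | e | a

Case h = 0:
The clause (a) is unit, so a = 1.
Case e = 1:
The clause (g) is unit, so g = 1.
The clause (f) is unit, so f = 1.
The clause (~d) is unit, so d = 0.
The clause (c) is unit, so c = 1.
All clauses hold; b can take either value.

a ↦ 1,  b ↦ 0,  c ↦ 1,  d ↦ 0,  e ↦ 1,  f ↦ 1,  g ↦ 1,  h ↦ 0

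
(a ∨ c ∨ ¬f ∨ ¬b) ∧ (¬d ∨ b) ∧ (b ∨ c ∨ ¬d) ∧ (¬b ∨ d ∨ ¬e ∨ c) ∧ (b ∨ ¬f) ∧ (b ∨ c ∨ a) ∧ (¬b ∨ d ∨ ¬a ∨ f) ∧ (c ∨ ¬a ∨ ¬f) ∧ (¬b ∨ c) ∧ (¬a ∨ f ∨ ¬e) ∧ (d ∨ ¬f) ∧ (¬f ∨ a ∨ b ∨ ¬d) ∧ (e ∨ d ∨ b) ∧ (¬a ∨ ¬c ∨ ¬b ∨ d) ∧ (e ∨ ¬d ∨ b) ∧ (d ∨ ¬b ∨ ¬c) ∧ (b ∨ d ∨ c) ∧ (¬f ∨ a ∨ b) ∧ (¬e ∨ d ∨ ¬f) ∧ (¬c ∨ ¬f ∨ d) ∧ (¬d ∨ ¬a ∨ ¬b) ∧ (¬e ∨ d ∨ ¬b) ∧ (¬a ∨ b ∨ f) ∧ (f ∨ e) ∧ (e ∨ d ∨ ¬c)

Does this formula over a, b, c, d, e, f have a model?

Yes, satisfiable

Try d = True.
(b) alone gives b = True.
(c) alone gives c = True.
(¬a) alone gives a = False.
Try f = True.
All clauses hold; e can take either value.
A satisfying assignment: a ↦ False, b ↦ True, c ↦ True, d ↦ True, e ↦ False, f ↦ True.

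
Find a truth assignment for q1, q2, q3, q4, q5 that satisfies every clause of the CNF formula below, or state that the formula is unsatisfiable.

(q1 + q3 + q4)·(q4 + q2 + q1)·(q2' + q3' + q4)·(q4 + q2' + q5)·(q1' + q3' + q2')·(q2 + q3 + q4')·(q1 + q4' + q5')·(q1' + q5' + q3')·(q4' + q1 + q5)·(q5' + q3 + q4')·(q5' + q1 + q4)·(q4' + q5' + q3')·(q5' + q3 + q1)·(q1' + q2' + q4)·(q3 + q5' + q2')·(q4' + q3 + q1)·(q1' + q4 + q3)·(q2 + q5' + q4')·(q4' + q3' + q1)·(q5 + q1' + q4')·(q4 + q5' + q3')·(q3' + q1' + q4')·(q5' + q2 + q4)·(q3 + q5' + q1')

q1 ↦ 1, q2 ↦ 0, q3 ↦ 1, q4 ↦ 0, q5 ↦ 0

Branch on q1: set q1 = 1.
Branch on q3: set q3 = 1.
The clause (q2') is unit, so q2 = 0.
The clause (q5') is unit, so q5 = 0.
The clause (q4') is unit, so q4 = 0.
Every clause now holds.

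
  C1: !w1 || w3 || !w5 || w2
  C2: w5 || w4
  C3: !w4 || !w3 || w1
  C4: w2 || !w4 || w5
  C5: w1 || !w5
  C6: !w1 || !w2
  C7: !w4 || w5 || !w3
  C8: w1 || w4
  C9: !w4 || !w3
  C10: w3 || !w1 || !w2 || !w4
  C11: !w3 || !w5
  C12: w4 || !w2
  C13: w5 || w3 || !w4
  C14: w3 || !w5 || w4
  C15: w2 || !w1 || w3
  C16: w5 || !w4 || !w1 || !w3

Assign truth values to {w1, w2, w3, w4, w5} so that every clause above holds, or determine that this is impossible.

Try w5 = true.
Unit clause (w1) forces w1 = true.
Unit clause (!w2) forces w2 = false.
Unit clause (w3) forces w3 = true.
But (!w3) is also a unit clause — contradiction.
So w5 must be the other value — set w5 = false.
Unit clause (w4) forces w4 = true.
Unit clause (w2) forces w2 = true.
Unit clause (!w1) forces w1 = false.
Unit clause (!w3) forces w3 = false.
But (w3) is also a unit clause — contradiction.
Either choice for w5 ends in contradiction.

UNSATISFIABLE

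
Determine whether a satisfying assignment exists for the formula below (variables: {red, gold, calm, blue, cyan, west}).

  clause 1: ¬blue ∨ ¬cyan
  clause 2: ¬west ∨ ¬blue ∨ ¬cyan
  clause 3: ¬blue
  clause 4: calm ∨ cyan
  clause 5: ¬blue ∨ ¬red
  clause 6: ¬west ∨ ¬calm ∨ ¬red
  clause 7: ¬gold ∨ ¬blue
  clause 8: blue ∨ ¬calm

Yes

From the singleton clause (¬blue), blue = False.
From the singleton clause (¬calm), calm = False.
From the singleton clause (cyan), cyan = True.
Every clause is now satisfied; red, gold, west are unconstrained.
A satisfying assignment: red: True,  gold: False,  calm: False,  blue: False,  cyan: True,  west: False.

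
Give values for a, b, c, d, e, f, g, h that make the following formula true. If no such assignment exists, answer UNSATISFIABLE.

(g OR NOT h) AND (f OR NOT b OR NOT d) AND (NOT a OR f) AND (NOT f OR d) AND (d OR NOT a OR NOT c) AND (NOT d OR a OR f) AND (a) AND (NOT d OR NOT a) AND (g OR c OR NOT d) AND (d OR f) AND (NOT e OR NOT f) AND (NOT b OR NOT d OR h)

UNSATISFIABLE

Unit clause (a) forces a = true.
Unit clause (f) forces f = true.
Unit clause (d) forces d = true.
Now (NOT d) is unsatisfied and unit — conflict.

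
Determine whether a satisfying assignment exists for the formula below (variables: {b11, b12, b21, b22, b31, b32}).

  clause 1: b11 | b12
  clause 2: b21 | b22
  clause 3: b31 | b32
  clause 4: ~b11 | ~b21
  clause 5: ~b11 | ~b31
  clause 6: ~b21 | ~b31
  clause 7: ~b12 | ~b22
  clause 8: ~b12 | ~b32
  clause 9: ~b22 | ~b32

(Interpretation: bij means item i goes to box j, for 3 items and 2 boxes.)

Branch on b11: set b11 = 1.
From the singleton clause (~b21), b21 = 0.
From the singleton clause (b22), b22 = 1.
From the singleton clause (~b31), b31 = 0.
From the singleton clause (b32), b32 = 1.
That conflicts with the unit clause (~b32).
Backtrack on b11: now try b11 = 0.
From the singleton clause (b12), b12 = 1.
From the singleton clause (~b22), b22 = 0.
From the singleton clause (b21), b21 = 1.
From the singleton clause (~b31), b31 = 0.
From the singleton clause (b32), b32 = 1.
That conflicts with the unit clause (~b32).
Either choice for b11 ends in contradiction.
No assignment satisfies every clause.

No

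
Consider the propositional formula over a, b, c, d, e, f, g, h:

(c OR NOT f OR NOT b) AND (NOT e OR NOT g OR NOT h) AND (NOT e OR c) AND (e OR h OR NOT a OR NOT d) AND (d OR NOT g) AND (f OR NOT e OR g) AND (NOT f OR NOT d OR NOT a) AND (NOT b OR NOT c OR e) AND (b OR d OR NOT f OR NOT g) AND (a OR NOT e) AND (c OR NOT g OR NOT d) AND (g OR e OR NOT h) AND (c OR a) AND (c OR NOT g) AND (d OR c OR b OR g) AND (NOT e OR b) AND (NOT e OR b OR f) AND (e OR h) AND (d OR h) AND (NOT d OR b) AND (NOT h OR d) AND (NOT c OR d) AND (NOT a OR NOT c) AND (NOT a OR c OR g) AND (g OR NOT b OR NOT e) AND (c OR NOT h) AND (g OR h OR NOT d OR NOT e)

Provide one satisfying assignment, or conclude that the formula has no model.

Branch on e: set e = false.
From the singleton clause (h), h = true.
From the singleton clause (g), g = true.
From the singleton clause (d), d = true.
From the singleton clause (c), c = true.
From the singleton clause (NOT b), b = false.
That conflicts with the unit clause (b).
Backtrack on e: now try e = true.
From the singleton clause (c), c = true.
From the singleton clause (a), a = true.
That conflicts with the unit clause (NOT a).
Both values of e lead to a conflict.

UNSATISFIABLE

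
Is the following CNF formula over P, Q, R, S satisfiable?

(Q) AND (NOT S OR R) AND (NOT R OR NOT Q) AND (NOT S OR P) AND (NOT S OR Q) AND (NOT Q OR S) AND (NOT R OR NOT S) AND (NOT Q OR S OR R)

Unsatisfiable

Unit clause (Q) forces Q = true.
Unit clause (NOT R) forces R = false.
Unit clause (NOT S) forces S = false.
But (S) is also a unit clause — contradiction.
No assignment satisfies every clause.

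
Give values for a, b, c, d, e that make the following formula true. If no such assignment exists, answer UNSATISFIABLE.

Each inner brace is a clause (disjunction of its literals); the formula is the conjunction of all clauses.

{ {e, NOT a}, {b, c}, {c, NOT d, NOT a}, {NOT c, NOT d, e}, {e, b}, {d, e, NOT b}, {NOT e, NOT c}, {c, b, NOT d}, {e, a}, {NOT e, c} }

UNSATISFIABLE

Case e = true:
(NOT c) alone gives c = false.
Now (c) is unsatisfied and unit — conflict.
So e must be the other value — set e = false.
(NOT a) alone gives a = false.
Now (a) is unsatisfied and unit — conflict.
Either choice for e ends in contradiction.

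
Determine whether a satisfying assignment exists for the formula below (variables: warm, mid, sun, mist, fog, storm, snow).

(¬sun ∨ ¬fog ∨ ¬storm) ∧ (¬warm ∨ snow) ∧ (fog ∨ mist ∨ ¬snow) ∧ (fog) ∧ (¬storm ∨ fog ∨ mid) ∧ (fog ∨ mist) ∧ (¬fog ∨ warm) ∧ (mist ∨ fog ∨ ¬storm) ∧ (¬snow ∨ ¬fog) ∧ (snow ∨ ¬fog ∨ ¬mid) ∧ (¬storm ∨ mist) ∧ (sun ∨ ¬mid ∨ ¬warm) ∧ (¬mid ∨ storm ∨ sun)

No, unsatisfiable

Unit clause (fog) forces fog = True.
Unit clause (warm) forces warm = True.
Unit clause (snow) forces snow = True.
Now (¬snow) is unsatisfied and unit — conflict.
No assignment satisfies every clause.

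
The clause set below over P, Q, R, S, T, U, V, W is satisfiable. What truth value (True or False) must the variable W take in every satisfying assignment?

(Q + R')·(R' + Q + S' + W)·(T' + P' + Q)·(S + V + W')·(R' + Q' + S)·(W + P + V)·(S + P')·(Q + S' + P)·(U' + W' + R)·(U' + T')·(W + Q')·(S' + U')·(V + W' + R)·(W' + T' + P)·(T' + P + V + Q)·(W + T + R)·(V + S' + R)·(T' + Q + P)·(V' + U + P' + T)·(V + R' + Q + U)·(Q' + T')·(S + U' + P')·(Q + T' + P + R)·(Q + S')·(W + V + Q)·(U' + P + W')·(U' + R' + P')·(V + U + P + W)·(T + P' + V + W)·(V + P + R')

Suppose W = 0.
Unit clause (Q') forces Q = 0.
Unit clause (R') forces R = 0.
Unit clause (T) forces T = 1.
Unit clause (P') forces P = 0.
Now (P) is unsatisfied and unit — conflict.
So every satisfying assignment has W = True.

True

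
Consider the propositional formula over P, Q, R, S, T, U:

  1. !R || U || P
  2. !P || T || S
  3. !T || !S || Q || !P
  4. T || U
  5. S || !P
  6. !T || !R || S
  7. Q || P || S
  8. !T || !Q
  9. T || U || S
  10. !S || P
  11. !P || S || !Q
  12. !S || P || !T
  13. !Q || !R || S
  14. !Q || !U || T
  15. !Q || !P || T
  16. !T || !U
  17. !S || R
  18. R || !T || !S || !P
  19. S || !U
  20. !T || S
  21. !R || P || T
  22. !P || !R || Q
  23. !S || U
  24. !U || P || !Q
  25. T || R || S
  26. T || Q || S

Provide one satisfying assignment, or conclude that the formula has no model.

Try T = true.
From the singleton clause (!Q), Q = false.
From the singleton clause (!U), U = false.
From the singleton clause (S), S = true.
That conflicts with the unit clause (!S).
So T must be the other value — set T = false.
From the singleton clause (U), U = true.
From the singleton clause (!Q), Q = false.
From the singleton clause (S), S = true.
From the singleton clause (P), P = true.
From the singleton clause (R), R = true.
That conflicts with the unit clause (!R).
Neither T = true nor T = false works.

UNSATISFIABLE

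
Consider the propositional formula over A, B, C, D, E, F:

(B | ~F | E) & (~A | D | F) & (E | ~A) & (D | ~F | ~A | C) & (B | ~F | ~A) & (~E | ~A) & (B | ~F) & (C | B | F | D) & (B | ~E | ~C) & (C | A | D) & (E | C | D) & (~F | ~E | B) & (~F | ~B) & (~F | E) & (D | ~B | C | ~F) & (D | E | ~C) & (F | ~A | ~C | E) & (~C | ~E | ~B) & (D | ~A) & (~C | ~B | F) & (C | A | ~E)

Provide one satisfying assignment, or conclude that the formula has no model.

Branch on E: set E = 0.
(~A) alone gives A = 0.
(~F) alone gives F = 0.
Branch on C: set C = 1.
(D) alone gives D = 1.
(~B) alone gives B = 0.
This assignment satisfies each clause.

A=0, B=0, C=1, D=1, E=0, F=0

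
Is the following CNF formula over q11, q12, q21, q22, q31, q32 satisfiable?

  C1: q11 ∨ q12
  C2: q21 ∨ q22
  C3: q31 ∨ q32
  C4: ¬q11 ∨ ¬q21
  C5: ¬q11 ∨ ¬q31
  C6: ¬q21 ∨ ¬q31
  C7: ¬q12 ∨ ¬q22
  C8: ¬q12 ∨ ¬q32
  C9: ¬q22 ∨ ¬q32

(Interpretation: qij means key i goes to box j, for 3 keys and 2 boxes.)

No

Suppose q11 = True.
From the singleton clause (¬q21), q21 = False.
From the singleton clause (q22), q22 = True.
From the singleton clause (¬q31), q31 = False.
From the singleton clause (q32), q32 = True.
Now (¬q32) is unsatisfied and unit — conflict.
That branch fails; take q11 = False instead.
From the singleton clause (q12), q12 = True.
From the singleton clause (¬q22), q22 = False.
From the singleton clause (q21), q21 = True.
From the singleton clause (¬q31), q31 = False.
From the singleton clause (q32), q32 = True.
Now (¬q32) is unsatisfied and unit — conflict.
Both values of q11 lead to a conflict.
No assignment satisfies every clause.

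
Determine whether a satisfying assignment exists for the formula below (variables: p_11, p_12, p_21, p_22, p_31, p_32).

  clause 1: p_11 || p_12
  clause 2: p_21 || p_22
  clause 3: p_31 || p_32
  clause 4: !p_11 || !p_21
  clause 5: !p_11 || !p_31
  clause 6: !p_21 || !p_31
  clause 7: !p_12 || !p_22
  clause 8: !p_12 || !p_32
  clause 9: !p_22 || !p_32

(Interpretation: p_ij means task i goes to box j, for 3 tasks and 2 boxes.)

No, unsatisfiable

Case p_11 = true:
From the singleton clause (!p_21), p_21 = false.
From the singleton clause (p_22), p_22 = true.
From the singleton clause (!p_31), p_31 = false.
From the singleton clause (p_32), p_32 = true.
That conflicts with the unit clause (!p_32).
So p_11 must be the other value — set p_11 = false.
From the singleton clause (p_12), p_12 = true.
From the singleton clause (!p_22), p_22 = false.
From the singleton clause (p_21), p_21 = true.
From the singleton clause (!p_31), p_31 = false.
From the singleton clause (p_32), p_32 = true.
That conflicts with the unit clause (!p_32).
Neither p_11 = true nor p_11 = false works.
No assignment satisfies every clause.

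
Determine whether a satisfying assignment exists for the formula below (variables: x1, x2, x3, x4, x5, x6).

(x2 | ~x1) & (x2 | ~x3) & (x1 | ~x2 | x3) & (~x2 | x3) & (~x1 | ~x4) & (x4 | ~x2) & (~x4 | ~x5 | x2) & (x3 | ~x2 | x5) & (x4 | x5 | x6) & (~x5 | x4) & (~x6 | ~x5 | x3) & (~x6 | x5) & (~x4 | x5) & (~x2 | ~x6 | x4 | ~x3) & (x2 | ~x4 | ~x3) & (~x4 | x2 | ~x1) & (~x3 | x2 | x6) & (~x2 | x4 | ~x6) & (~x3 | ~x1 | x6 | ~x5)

Branch on x2: set x2 = 1.
(x3) alone gives x3 = 1.
(x4) alone gives x4 = 1.
(~x1) alone gives x1 = 0.
(x5) alone gives x5 = 1.
All clauses hold; x6 can take either value.
A satisfying assignment: x1=0; x2=1; x3=1; x4=1; x5=1; x6=0.

Yes, satisfiable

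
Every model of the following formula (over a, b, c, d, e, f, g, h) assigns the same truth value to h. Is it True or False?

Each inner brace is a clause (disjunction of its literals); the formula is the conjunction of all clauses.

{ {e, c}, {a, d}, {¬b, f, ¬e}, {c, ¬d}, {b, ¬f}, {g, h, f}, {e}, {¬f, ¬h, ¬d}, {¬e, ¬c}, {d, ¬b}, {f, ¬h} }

False

Suppose h = True.
The clause (e) is unit, so e = True.
The clause (¬c) is unit, so c = False.
The clause (¬d) is unit, so d = False.
The clause (a) is unit, so a = True.
The clause (¬b) is unit, so b = False.
The clause (¬f) is unit, so f = False.
But (f) is also a unit clause — contradiction.
So every satisfying assignment has h = False.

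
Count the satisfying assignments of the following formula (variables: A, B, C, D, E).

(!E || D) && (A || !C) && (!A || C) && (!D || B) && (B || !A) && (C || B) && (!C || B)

There are 2^5 = 32 truth assignments over (A, B, C, D, E).
Split on B. With B = true, the clauses containing B are satisfied and !B drops from the rest; 6 of the 2^4 = 16 assignments to the other variables satisfy what remains.
With B = false, by the same count on the reduced clause set, 0 assignments work.
(One model: A=F, B=T, C=F, D=F, E=F.)
Total: 6 + 0 = 6.

6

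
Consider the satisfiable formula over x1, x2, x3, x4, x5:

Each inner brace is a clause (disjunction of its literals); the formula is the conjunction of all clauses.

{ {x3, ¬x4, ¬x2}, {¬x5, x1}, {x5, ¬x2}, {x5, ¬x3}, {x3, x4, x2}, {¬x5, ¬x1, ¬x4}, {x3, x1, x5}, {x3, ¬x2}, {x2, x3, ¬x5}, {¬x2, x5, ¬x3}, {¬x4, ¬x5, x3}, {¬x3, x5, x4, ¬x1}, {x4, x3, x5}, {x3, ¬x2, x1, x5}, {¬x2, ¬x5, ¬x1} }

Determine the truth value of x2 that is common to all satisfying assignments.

False

Suppose x2 = True.
From the singleton clause (x5), x5 = True.
From the singleton clause (x1), x1 = True.
Now (¬x1) is unsatisfied and unit — conflict.
So every satisfying assignment has x2 = False.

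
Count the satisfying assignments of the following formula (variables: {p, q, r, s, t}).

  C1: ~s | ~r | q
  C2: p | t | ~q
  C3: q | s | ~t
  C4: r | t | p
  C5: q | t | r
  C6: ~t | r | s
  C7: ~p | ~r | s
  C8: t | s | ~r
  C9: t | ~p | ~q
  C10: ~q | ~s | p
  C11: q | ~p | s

5

There are 2^5 = 32 truth assignments over (p, q, r, s, t).
Split on p. With p = 1, the clauses containing p are satisfied and ~p drops from the rest; 3 of the 2^4 = 16 assignments to the other variables satisfy what remains.
With p = 0, by the same count on the reduced clause set, 2 assignments work.
Total: 3 + 2 = 5.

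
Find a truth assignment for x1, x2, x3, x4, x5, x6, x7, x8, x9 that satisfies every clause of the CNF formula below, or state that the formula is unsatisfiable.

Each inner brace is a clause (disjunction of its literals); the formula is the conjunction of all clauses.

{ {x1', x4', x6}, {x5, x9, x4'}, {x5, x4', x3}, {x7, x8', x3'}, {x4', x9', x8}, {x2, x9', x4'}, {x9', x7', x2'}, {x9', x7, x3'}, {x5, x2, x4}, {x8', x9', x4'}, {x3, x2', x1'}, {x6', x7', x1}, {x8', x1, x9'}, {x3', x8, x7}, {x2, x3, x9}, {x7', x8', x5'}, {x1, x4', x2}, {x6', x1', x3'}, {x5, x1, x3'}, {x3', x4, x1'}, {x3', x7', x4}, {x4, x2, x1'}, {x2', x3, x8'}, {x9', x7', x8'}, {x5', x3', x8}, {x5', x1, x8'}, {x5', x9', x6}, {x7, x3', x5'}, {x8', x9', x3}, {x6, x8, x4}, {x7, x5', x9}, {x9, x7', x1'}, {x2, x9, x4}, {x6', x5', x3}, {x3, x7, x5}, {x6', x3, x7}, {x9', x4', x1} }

Case x1 = 0:
Case x6 = 0:
Case x8 = 0:
From the singleton clause (x4), x4 = 1.
From the singleton clause (x9'), x9 = 0.
From the singleton clause (x5), x5 = 1.
From the singleton clause (x2), x2 = 1.
From the singleton clause (x3'), x3 = 0.
From the singleton clause (x7), x7 = 1.
Every clause now holds.

x1=0; x2=1; x3=0; x4=1; x5=1; x6=0; x7=1; x8=0; x9=0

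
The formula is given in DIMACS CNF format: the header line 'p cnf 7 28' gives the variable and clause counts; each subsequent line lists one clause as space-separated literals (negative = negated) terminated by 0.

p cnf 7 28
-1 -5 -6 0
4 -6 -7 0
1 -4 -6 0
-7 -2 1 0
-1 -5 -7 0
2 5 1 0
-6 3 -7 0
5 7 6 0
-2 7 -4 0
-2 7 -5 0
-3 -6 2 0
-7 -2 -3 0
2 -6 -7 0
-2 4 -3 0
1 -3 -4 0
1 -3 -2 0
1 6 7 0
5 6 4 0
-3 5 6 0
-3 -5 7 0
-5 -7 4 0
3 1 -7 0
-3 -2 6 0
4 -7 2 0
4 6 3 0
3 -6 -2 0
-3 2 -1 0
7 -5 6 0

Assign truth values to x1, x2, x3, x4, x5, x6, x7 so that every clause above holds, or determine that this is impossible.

x1: True; x2: False; x3: False; x4: True; x5: False; x6: True; x7: False

Suppose x1 = True.
Suppose x5 = False.
Suppose x7 = False.
(x6) alone gives x6 = True.
Suppose x2 = False.
(¬x3) alone gives x3 = False.
All clauses hold; x4 can take either value.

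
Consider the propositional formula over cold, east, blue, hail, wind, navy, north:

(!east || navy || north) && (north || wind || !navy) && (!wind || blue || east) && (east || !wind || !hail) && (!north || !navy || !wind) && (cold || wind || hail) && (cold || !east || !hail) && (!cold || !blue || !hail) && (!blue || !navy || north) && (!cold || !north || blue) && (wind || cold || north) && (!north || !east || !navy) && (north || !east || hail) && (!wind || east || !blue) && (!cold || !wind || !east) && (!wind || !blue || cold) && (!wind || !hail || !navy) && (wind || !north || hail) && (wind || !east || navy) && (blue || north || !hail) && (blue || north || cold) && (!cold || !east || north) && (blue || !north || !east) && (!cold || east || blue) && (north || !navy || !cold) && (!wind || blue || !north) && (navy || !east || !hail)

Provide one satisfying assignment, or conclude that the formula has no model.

Case east = false:
Case wind = false:
Case north = true:
Unit clause (hail) forces hail = true.
Case cold = false:
All clauses hold; blue, navy can take either value.

cold=false; east=false; blue=false; hail=true; wind=false; navy=true; north=true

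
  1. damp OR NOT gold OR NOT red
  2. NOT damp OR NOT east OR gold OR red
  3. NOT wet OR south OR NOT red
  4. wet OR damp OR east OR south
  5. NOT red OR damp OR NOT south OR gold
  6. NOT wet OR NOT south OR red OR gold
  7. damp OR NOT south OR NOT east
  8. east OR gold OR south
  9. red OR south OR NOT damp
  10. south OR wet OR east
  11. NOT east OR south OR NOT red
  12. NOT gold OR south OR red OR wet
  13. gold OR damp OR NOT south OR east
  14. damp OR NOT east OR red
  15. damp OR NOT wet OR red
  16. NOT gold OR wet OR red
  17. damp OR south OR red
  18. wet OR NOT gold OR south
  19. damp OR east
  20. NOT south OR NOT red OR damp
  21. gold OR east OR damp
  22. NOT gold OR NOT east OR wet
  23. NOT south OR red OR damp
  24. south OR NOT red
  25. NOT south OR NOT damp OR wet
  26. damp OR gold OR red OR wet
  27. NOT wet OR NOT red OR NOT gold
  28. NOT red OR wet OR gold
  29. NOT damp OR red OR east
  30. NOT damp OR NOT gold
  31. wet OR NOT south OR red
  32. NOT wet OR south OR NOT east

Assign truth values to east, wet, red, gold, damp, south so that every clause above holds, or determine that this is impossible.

east: true; wet: true; red: true; gold: false; damp: true; south: true

Branch on damp: set damp = true.
(NOT gold) alone gives gold = false.
Branch on east: set east = true.
(red) alone gives red = true.
(south) alone gives south = true.
(wet) alone gives wet = true.
This assignment satisfies each clause.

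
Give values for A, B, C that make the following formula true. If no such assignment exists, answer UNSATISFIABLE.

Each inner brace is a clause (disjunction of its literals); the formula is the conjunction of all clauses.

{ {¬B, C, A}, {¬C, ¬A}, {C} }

From the singleton clause (C), C = True.
From the singleton clause (¬A), A = False.
Every clause is now satisfied; B is unconstrained.

A ↦ False; B ↦ False; C ↦ True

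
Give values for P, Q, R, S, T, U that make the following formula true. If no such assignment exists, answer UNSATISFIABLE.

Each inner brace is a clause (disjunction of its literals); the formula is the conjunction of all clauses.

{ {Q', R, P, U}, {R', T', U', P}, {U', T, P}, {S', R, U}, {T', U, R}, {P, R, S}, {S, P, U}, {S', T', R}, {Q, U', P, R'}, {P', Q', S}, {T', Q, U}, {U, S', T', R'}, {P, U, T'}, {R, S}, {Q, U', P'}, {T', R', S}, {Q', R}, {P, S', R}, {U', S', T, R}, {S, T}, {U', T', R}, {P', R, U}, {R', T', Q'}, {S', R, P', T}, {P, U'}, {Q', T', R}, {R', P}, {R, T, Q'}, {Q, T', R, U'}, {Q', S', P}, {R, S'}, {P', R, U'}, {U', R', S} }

Try R = 1.
The clause (P) is unit, so P = 1.
Try Q = 1.
The clause (S) is unit, so S = 1.
The clause (T') is unit, so T = 0.
All clauses hold; U can take either value.

P ↦ 1; Q ↦ 1; R ↦ 1; S ↦ 1; T ↦ 0; U ↦ 0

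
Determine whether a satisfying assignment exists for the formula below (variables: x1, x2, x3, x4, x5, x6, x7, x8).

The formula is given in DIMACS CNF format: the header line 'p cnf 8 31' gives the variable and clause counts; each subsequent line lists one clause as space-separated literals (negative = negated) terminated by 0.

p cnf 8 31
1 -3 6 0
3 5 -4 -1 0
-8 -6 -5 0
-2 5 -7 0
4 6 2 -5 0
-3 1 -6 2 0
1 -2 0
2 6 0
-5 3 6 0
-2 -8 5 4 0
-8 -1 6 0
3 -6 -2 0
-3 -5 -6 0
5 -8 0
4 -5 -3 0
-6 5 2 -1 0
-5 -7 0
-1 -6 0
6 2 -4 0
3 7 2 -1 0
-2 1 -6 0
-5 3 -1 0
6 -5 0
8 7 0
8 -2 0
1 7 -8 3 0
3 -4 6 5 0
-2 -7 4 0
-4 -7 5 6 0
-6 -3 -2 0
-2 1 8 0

Try x1 = False.
From the singleton clause (¬x2), x2 = False.
From the singleton clause (x6), x6 = True.
From the singleton clause (¬x3), x3 = False.
Try x8 = False.
From the singleton clause (x7), x7 = True.
From the singleton clause (¬x5), x5 = False.
No clause remains; x4 is free.
A satisfying assignment: x1: False; x2: False; x3: False; x4: True; x5: False; x6: True; x7: True; x8: False.

Yes, satisfiable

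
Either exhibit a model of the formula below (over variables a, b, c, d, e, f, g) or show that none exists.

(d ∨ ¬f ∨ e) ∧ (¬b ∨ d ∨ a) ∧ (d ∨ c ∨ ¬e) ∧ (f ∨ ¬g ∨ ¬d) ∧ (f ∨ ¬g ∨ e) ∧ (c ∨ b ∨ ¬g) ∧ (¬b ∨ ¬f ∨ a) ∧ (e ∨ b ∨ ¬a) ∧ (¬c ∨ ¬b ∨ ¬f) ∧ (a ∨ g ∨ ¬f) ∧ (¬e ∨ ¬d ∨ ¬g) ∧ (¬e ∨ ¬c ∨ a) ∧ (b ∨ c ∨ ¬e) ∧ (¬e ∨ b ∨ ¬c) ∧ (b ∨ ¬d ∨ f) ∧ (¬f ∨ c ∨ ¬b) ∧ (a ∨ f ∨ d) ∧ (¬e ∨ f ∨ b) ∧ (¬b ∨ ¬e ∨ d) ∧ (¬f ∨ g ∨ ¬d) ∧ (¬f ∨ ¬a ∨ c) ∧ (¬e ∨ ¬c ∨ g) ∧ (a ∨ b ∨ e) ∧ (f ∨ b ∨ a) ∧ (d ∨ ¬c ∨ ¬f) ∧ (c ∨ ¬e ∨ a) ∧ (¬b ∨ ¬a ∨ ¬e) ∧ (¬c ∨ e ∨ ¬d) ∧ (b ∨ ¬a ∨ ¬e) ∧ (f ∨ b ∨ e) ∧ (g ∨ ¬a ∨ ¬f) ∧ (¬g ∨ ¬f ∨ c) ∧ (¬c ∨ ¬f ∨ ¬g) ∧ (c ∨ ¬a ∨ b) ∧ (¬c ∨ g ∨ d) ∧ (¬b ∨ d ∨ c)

Case d = True:
Case f = False:
Unit clause (¬g) forces g = False.
Unit clause (b) forces b = True.
Case e = False:
Unit clause (¬c) forces c = False.
Every clause is now satisfied; a is unconstrained.

a ↦ True, b ↦ True, c ↦ False, d ↦ True, e ↦ False, f ↦ False, g ↦ False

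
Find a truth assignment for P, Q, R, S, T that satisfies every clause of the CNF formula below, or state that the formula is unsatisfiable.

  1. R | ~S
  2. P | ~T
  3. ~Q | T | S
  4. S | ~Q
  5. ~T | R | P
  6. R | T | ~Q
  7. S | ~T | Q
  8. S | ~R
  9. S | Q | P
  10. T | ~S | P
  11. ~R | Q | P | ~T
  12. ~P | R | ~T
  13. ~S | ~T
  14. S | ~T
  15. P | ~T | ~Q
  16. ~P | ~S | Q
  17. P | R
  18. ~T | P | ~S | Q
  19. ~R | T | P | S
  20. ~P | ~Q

P=1; Q=0; R=0; S=0; T=0

Try R = 0.
(~S) alone gives S = 0.
(~Q) alone gives Q = 0.
(~T) alone gives T = 0.
(P) alone gives P = 1.
All clauses are satisfied.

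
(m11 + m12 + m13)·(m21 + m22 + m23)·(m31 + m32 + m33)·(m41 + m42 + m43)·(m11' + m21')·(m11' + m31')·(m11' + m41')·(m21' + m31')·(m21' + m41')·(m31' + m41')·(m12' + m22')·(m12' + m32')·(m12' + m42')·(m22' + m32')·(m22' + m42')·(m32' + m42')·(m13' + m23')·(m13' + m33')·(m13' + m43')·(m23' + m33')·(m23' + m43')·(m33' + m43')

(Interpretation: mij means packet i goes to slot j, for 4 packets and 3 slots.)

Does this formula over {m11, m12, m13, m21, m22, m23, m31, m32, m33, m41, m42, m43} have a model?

Suppose m11 = 0.
Suppose m12 = 1.
The clause (m22') is unit, so m22 = 0.
The clause (m32') is unit, so m32 = 0.
The clause (m42') is unit, so m42 = 0.
Suppose m21 = 1.
The clause (m31') is unit, so m31 = 0.
The clause (m33) is unit, so m33 = 1.
The clause (m41') is unit, so m41 = 0.
The clause (m43) is unit, so m43 = 1.
That conflicts with the unit clause (m43').
That branch fails; take m21 = 0 instead.
The clause (m23) is unit, so m23 = 1.
The clause (m13') is unit, so m13 = 0.
The clause (m33') is unit, so m33 = 0.
The clause (m31) is unit, so m31 = 1.
The clause (m41') is unit, so m41 = 0.
The clause (m43) is unit, so m43 = 1.
That conflicts with the unit clause (m43').
Either choice for m21 ends in contradiction.
That branch fails; take m12 = 0 instead.
The clause (m13) is unit, so m13 = 1.
The clause (m23') is unit, so m23 = 0.
The clause (m33') is unit, so m33 = 0.
The clause (m43') is unit, so m43 = 0.
Suppose m21 = 1.
The clause (m31') is unit, so m31 = 0.
The clause (m32) is unit, so m32 = 1.
The clause (m41') is unit, so m41 = 0.
The clause (m42) is unit, so m42 = 1.
That conflicts with the unit clause (m42').
That branch fails; take m21 = 0 instead.
The clause (m22) is unit, so m22 = 1.
The clause (m32') is unit, so m32 = 0.
The clause (m31) is unit, so m31 = 1.
The clause (m41') is unit, so m41 = 0.
The clause (m42) is unit, so m42 = 1.
That conflicts with the unit clause (m42').
Either choice for m21 ends in contradiction.
Either choice for m12 ends in contradiction.
That branch fails; take m11 = 1 instead.
The clause (m21') is unit, so m21 = 0.
The clause (m31') is unit, so m31 = 0.
The clause (m41') is unit, so m41 = 0.
Suppose m22 = 1.
The clause (m12') is unit, so m12 = 0.
The clause (m32') is unit, so m32 = 0.
The clause (m33) is unit, so m33 = 1.
The clause (m42') is unit, so m42 = 0.
The clause (m43) is unit, so m43 = 1.
That conflicts with the unit clause (m43').
That branch fails; take m22 = 0 instead.
The clause (m23) is unit, so m23 = 1.
The clause (m13') is unit, so m13 = 0.
The clause (m33') is unit, so m33 = 0.
The clause (m32) is unit, so m32 = 1.
The clause (m12') is unit, so m12 = 0.
The clause (m42') is unit, so m42 = 0.
The clause (m43) is unit, so m43 = 1.
That conflicts with the unit clause (m43').
Either choice for m22 ends in contradiction.
Either choice for m11 ends in contradiction.
No assignment satisfies every clause.

Unsatisfiable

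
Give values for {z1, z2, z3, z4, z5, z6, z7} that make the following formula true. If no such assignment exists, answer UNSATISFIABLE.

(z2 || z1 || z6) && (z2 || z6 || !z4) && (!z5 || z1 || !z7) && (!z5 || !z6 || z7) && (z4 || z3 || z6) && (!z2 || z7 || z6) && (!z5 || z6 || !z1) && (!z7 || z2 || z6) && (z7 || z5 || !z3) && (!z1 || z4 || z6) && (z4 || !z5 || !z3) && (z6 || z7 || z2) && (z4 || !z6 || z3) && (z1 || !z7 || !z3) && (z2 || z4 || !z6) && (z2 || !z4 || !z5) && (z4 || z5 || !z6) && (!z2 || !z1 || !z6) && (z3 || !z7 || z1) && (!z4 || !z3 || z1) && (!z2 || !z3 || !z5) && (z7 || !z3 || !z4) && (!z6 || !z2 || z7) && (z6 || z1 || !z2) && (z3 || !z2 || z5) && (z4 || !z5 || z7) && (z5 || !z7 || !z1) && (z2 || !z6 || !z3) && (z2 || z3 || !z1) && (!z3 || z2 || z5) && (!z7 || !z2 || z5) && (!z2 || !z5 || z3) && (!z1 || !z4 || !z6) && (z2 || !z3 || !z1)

z1=false, z2=false, z3=false, z4=true, z5=false, z6=true, z7=false

Branch on z2: set z2 = false.
Branch on z1: set z1 = false.
(z6) alone gives z6 = true.
(z4) alone gives z4 = true.
(!z5) alone gives z5 = false.
(!z3) alone gives z3 = false.
(!z7) alone gives z7 = false.
This assignment satisfies each clause.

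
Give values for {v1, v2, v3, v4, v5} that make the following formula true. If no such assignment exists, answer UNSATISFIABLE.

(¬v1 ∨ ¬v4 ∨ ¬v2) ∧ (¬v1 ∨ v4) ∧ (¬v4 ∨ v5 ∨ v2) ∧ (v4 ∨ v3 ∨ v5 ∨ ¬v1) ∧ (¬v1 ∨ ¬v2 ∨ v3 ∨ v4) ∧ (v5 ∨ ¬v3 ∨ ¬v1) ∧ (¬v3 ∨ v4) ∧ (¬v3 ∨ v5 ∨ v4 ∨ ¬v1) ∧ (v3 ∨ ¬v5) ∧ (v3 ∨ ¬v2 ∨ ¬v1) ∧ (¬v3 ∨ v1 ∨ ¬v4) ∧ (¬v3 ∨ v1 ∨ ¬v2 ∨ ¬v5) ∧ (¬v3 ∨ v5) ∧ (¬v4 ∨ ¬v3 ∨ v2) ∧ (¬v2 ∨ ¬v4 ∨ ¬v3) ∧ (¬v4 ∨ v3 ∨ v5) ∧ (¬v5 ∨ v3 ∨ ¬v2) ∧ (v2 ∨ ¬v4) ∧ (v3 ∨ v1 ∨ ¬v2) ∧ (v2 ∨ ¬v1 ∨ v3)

Suppose v1 = False.
Suppose v3 = False.
From the singleton clause (¬v5), v5 = False.
From the singleton clause (¬v4), v4 = False.
From the singleton clause (¬v2), v2 = False.
This assignment satisfies each clause.

v1 ↦ False; v2 ↦ False; v3 ↦ False; v4 ↦ False; v5 ↦ False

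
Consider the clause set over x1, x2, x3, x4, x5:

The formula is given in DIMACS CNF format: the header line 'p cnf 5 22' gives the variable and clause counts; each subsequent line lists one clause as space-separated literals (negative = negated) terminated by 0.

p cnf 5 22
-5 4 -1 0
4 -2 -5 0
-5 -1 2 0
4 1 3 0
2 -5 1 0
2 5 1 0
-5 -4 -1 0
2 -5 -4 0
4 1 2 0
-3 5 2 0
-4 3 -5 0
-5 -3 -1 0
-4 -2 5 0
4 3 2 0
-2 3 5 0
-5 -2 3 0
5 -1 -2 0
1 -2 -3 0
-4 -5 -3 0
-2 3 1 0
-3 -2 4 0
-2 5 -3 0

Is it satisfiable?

Yes

Case x5 = False:
Case x2 = False:
The clause (x1) is unit, so x1 = True.
The clause (¬x3) is unit, so x3 = False.
The clause (x4) is unit, so x4 = True.
Every clause now holds.
A satisfying assignment: x1: True; x2: False; x3: False; x4: True; x5: False.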